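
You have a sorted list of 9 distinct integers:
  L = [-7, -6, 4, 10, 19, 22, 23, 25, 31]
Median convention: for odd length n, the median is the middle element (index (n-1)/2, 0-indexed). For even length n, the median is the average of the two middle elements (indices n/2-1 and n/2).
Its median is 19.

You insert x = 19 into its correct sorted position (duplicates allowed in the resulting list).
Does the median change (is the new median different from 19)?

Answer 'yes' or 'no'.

Old median = 19
Insert x = 19
New median = 19
Changed? no

Answer: no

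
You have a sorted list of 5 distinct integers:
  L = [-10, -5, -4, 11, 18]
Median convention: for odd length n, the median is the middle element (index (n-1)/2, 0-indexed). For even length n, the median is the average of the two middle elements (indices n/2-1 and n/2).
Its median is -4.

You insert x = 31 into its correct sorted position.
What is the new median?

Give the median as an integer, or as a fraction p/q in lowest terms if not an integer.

Answer: 7/2

Derivation:
Old list (sorted, length 5): [-10, -5, -4, 11, 18]
Old median = -4
Insert x = 31
Old length odd (5). Middle was index 2 = -4.
New length even (6). New median = avg of two middle elements.
x = 31: 5 elements are < x, 0 elements are > x.
New sorted list: [-10, -5, -4, 11, 18, 31]
New median = 7/2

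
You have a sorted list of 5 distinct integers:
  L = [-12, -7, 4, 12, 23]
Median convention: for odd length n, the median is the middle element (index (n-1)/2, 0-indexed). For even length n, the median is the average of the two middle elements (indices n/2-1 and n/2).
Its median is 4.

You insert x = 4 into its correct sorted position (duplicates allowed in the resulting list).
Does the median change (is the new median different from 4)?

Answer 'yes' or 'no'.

Old median = 4
Insert x = 4
New median = 4
Changed? no

Answer: no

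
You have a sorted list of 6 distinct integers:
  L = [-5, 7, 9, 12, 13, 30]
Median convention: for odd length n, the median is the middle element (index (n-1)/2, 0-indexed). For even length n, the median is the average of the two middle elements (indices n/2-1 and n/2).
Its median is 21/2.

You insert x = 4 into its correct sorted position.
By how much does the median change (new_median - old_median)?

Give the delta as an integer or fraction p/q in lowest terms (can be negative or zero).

Answer: -3/2

Derivation:
Old median = 21/2
After inserting x = 4: new sorted = [-5, 4, 7, 9, 12, 13, 30]
New median = 9
Delta = 9 - 21/2 = -3/2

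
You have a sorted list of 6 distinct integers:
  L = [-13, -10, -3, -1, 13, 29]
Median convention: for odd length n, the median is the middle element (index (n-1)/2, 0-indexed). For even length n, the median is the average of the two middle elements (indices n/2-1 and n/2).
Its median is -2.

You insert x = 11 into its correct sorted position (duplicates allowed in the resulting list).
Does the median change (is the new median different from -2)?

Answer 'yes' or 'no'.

Answer: yes

Derivation:
Old median = -2
Insert x = 11
New median = -1
Changed? yes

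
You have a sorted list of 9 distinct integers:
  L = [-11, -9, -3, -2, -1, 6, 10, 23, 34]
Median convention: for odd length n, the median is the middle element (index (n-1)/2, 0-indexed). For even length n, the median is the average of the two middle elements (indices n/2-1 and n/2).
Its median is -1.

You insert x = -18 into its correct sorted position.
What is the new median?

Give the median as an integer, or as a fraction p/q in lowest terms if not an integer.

Old list (sorted, length 9): [-11, -9, -3, -2, -1, 6, 10, 23, 34]
Old median = -1
Insert x = -18
Old length odd (9). Middle was index 4 = -1.
New length even (10). New median = avg of two middle elements.
x = -18: 0 elements are < x, 9 elements are > x.
New sorted list: [-18, -11, -9, -3, -2, -1, 6, 10, 23, 34]
New median = -3/2

Answer: -3/2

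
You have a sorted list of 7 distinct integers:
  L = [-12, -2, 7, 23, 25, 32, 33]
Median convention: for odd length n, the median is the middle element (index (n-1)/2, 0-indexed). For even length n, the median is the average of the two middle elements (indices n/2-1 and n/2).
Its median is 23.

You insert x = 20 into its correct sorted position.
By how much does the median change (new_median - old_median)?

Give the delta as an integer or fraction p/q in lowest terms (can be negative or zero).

Answer: -3/2

Derivation:
Old median = 23
After inserting x = 20: new sorted = [-12, -2, 7, 20, 23, 25, 32, 33]
New median = 43/2
Delta = 43/2 - 23 = -3/2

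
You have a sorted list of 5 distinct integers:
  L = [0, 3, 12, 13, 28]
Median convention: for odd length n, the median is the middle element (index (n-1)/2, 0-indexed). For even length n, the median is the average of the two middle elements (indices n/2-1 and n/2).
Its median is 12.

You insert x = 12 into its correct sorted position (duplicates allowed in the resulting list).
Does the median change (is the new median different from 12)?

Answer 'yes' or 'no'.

Answer: no

Derivation:
Old median = 12
Insert x = 12
New median = 12
Changed? no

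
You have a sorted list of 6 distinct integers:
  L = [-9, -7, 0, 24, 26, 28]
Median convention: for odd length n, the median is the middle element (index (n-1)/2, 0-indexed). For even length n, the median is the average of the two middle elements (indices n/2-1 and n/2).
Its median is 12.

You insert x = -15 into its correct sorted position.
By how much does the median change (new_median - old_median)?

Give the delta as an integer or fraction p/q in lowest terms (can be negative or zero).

Answer: -12

Derivation:
Old median = 12
After inserting x = -15: new sorted = [-15, -9, -7, 0, 24, 26, 28]
New median = 0
Delta = 0 - 12 = -12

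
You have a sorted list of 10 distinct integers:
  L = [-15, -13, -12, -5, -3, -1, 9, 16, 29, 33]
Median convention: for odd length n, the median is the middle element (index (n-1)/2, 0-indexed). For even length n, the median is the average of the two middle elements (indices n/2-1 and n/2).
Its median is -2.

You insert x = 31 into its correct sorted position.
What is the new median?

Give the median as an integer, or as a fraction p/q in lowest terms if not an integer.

Old list (sorted, length 10): [-15, -13, -12, -5, -3, -1, 9, 16, 29, 33]
Old median = -2
Insert x = 31
Old length even (10). Middle pair: indices 4,5 = -3,-1.
New length odd (11). New median = single middle element.
x = 31: 9 elements are < x, 1 elements are > x.
New sorted list: [-15, -13, -12, -5, -3, -1, 9, 16, 29, 31, 33]
New median = -1

Answer: -1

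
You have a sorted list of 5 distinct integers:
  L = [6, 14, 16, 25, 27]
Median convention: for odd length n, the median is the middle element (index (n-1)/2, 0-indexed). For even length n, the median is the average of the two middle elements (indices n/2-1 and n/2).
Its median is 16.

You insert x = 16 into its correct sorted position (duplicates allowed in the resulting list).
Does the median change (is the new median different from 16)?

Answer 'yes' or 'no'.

Answer: no

Derivation:
Old median = 16
Insert x = 16
New median = 16
Changed? no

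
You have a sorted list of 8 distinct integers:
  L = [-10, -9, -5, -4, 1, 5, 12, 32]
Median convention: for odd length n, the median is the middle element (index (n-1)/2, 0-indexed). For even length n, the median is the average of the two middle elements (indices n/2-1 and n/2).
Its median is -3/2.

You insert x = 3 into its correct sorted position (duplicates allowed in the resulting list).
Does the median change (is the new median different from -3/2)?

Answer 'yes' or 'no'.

Answer: yes

Derivation:
Old median = -3/2
Insert x = 3
New median = 1
Changed? yes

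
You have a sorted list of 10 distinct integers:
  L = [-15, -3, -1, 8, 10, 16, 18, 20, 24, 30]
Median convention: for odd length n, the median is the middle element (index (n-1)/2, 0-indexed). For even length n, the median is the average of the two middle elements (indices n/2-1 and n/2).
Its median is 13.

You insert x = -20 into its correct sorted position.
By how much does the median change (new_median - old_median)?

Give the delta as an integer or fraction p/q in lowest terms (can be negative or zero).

Answer: -3

Derivation:
Old median = 13
After inserting x = -20: new sorted = [-20, -15, -3, -1, 8, 10, 16, 18, 20, 24, 30]
New median = 10
Delta = 10 - 13 = -3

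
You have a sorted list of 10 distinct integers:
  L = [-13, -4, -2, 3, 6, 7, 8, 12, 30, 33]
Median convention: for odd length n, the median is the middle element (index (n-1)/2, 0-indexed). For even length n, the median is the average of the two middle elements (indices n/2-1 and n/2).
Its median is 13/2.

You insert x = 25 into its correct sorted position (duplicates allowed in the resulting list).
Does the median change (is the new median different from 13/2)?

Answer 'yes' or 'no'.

Old median = 13/2
Insert x = 25
New median = 7
Changed? yes

Answer: yes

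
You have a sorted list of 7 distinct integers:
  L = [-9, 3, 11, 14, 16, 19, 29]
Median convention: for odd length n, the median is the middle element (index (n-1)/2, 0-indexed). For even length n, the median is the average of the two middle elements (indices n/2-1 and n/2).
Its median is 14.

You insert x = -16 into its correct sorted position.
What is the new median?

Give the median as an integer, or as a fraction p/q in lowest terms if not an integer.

Answer: 25/2

Derivation:
Old list (sorted, length 7): [-9, 3, 11, 14, 16, 19, 29]
Old median = 14
Insert x = -16
Old length odd (7). Middle was index 3 = 14.
New length even (8). New median = avg of two middle elements.
x = -16: 0 elements are < x, 7 elements are > x.
New sorted list: [-16, -9, 3, 11, 14, 16, 19, 29]
New median = 25/2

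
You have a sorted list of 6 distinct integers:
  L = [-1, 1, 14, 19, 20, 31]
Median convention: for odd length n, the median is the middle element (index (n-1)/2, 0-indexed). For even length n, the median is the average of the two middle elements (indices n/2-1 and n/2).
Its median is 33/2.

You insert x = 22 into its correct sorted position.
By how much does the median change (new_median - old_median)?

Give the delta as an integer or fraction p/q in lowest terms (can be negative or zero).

Old median = 33/2
After inserting x = 22: new sorted = [-1, 1, 14, 19, 20, 22, 31]
New median = 19
Delta = 19 - 33/2 = 5/2

Answer: 5/2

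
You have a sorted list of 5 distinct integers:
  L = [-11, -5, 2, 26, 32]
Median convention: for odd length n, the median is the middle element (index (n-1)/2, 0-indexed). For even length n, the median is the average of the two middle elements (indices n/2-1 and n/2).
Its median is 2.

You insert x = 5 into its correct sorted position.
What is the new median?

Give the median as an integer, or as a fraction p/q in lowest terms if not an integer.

Answer: 7/2

Derivation:
Old list (sorted, length 5): [-11, -5, 2, 26, 32]
Old median = 2
Insert x = 5
Old length odd (5). Middle was index 2 = 2.
New length even (6). New median = avg of two middle elements.
x = 5: 3 elements are < x, 2 elements are > x.
New sorted list: [-11, -5, 2, 5, 26, 32]
New median = 7/2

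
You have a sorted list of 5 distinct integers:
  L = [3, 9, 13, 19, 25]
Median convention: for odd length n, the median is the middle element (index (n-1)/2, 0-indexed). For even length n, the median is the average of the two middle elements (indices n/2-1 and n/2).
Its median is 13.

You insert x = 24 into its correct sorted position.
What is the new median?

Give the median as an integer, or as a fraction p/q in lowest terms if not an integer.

Answer: 16

Derivation:
Old list (sorted, length 5): [3, 9, 13, 19, 25]
Old median = 13
Insert x = 24
Old length odd (5). Middle was index 2 = 13.
New length even (6). New median = avg of two middle elements.
x = 24: 4 elements are < x, 1 elements are > x.
New sorted list: [3, 9, 13, 19, 24, 25]
New median = 16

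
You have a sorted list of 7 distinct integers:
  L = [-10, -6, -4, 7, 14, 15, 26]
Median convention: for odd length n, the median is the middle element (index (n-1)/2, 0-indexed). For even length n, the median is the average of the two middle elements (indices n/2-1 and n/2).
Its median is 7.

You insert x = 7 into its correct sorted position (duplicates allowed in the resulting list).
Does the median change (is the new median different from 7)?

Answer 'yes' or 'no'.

Answer: no

Derivation:
Old median = 7
Insert x = 7
New median = 7
Changed? no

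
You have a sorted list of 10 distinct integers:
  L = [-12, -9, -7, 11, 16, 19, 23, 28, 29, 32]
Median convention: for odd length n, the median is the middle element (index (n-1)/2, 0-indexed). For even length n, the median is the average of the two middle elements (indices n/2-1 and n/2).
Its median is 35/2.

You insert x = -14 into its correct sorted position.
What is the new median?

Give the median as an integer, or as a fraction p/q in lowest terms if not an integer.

Answer: 16

Derivation:
Old list (sorted, length 10): [-12, -9, -7, 11, 16, 19, 23, 28, 29, 32]
Old median = 35/2
Insert x = -14
Old length even (10). Middle pair: indices 4,5 = 16,19.
New length odd (11). New median = single middle element.
x = -14: 0 elements are < x, 10 elements are > x.
New sorted list: [-14, -12, -9, -7, 11, 16, 19, 23, 28, 29, 32]
New median = 16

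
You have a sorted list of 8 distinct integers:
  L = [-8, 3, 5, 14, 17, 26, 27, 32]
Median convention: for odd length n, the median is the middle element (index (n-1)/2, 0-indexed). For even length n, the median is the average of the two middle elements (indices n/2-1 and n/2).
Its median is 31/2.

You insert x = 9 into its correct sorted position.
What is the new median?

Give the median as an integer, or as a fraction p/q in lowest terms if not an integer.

Answer: 14

Derivation:
Old list (sorted, length 8): [-8, 3, 5, 14, 17, 26, 27, 32]
Old median = 31/2
Insert x = 9
Old length even (8). Middle pair: indices 3,4 = 14,17.
New length odd (9). New median = single middle element.
x = 9: 3 elements are < x, 5 elements are > x.
New sorted list: [-8, 3, 5, 9, 14, 17, 26, 27, 32]
New median = 14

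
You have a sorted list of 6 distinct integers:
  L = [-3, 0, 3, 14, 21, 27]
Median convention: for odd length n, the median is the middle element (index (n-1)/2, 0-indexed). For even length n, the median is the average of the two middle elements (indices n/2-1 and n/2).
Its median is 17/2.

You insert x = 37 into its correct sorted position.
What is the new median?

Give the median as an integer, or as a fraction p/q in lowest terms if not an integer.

Old list (sorted, length 6): [-3, 0, 3, 14, 21, 27]
Old median = 17/2
Insert x = 37
Old length even (6). Middle pair: indices 2,3 = 3,14.
New length odd (7). New median = single middle element.
x = 37: 6 elements are < x, 0 elements are > x.
New sorted list: [-3, 0, 3, 14, 21, 27, 37]
New median = 14

Answer: 14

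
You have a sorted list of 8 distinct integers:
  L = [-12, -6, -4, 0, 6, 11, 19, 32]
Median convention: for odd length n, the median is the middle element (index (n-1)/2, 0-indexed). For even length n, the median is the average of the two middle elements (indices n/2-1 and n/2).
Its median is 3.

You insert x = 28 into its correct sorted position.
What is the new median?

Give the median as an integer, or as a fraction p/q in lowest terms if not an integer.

Answer: 6

Derivation:
Old list (sorted, length 8): [-12, -6, -4, 0, 6, 11, 19, 32]
Old median = 3
Insert x = 28
Old length even (8). Middle pair: indices 3,4 = 0,6.
New length odd (9). New median = single middle element.
x = 28: 7 elements are < x, 1 elements are > x.
New sorted list: [-12, -6, -4, 0, 6, 11, 19, 28, 32]
New median = 6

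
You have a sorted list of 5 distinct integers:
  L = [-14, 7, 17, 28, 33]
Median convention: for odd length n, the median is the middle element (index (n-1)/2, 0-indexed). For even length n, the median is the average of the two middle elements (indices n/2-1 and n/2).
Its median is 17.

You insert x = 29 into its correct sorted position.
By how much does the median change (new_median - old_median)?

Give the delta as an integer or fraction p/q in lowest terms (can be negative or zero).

Old median = 17
After inserting x = 29: new sorted = [-14, 7, 17, 28, 29, 33]
New median = 45/2
Delta = 45/2 - 17 = 11/2

Answer: 11/2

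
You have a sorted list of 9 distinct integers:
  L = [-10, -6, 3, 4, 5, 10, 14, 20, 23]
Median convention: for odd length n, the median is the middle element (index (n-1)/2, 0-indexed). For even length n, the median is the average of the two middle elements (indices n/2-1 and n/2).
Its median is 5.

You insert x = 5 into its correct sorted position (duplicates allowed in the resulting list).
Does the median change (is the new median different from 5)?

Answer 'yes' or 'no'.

Answer: no

Derivation:
Old median = 5
Insert x = 5
New median = 5
Changed? no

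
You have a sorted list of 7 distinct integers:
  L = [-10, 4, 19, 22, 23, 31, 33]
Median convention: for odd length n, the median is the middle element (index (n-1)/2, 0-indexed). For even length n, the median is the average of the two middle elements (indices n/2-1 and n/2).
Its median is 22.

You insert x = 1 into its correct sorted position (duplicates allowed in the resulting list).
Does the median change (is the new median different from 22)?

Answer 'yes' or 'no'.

Answer: yes

Derivation:
Old median = 22
Insert x = 1
New median = 41/2
Changed? yes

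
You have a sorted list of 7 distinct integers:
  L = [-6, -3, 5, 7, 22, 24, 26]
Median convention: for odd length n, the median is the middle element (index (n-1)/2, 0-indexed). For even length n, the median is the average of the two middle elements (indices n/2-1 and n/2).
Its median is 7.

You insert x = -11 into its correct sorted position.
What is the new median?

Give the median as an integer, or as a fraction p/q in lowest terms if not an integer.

Old list (sorted, length 7): [-6, -3, 5, 7, 22, 24, 26]
Old median = 7
Insert x = -11
Old length odd (7). Middle was index 3 = 7.
New length even (8). New median = avg of two middle elements.
x = -11: 0 elements are < x, 7 elements are > x.
New sorted list: [-11, -6, -3, 5, 7, 22, 24, 26]
New median = 6

Answer: 6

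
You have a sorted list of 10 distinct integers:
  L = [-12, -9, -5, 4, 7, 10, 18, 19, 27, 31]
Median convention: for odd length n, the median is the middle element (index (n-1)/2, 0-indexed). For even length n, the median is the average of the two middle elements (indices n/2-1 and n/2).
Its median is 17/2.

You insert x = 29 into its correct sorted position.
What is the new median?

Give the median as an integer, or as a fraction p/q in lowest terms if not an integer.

Old list (sorted, length 10): [-12, -9, -5, 4, 7, 10, 18, 19, 27, 31]
Old median = 17/2
Insert x = 29
Old length even (10). Middle pair: indices 4,5 = 7,10.
New length odd (11). New median = single middle element.
x = 29: 9 elements are < x, 1 elements are > x.
New sorted list: [-12, -9, -5, 4, 7, 10, 18, 19, 27, 29, 31]
New median = 10

Answer: 10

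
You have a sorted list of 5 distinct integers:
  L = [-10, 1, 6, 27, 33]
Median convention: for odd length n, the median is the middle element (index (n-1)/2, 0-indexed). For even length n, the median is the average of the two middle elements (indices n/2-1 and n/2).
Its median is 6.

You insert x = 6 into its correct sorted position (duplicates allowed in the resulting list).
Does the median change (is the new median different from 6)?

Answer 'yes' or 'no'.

Old median = 6
Insert x = 6
New median = 6
Changed? no

Answer: no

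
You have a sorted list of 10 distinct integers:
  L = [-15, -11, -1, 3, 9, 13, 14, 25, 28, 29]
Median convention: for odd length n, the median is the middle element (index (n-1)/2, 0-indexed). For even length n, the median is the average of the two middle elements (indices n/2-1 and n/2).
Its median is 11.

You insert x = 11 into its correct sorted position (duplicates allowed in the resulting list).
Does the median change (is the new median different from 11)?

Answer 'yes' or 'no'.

Old median = 11
Insert x = 11
New median = 11
Changed? no

Answer: no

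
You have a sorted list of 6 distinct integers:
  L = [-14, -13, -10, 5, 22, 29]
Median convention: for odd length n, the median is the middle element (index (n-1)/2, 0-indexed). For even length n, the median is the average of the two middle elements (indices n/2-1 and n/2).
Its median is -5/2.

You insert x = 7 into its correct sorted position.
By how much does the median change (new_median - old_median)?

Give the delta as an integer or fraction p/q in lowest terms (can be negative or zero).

Answer: 15/2

Derivation:
Old median = -5/2
After inserting x = 7: new sorted = [-14, -13, -10, 5, 7, 22, 29]
New median = 5
Delta = 5 - -5/2 = 15/2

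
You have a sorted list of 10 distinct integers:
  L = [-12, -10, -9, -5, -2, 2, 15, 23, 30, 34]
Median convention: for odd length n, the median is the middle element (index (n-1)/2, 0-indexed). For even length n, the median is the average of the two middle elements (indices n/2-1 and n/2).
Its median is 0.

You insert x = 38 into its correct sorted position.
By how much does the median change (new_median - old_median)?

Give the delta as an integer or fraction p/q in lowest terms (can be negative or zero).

Answer: 2

Derivation:
Old median = 0
After inserting x = 38: new sorted = [-12, -10, -9, -5, -2, 2, 15, 23, 30, 34, 38]
New median = 2
Delta = 2 - 0 = 2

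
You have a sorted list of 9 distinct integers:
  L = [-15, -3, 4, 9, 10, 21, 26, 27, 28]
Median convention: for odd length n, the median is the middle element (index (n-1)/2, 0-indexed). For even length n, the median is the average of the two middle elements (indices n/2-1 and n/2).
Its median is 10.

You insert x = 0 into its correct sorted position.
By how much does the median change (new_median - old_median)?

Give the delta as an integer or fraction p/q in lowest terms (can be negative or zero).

Old median = 10
After inserting x = 0: new sorted = [-15, -3, 0, 4, 9, 10, 21, 26, 27, 28]
New median = 19/2
Delta = 19/2 - 10 = -1/2

Answer: -1/2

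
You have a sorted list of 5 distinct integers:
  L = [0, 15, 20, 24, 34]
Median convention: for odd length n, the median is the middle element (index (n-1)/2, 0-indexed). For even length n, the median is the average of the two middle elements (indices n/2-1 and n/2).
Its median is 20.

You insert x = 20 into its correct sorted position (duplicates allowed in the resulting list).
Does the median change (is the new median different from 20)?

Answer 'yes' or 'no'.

Old median = 20
Insert x = 20
New median = 20
Changed? no

Answer: no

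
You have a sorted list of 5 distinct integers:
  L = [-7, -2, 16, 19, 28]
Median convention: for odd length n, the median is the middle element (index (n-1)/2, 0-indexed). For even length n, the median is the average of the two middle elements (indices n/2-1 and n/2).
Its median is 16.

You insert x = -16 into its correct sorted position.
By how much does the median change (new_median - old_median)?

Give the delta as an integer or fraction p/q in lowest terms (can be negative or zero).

Answer: -9

Derivation:
Old median = 16
After inserting x = -16: new sorted = [-16, -7, -2, 16, 19, 28]
New median = 7
Delta = 7 - 16 = -9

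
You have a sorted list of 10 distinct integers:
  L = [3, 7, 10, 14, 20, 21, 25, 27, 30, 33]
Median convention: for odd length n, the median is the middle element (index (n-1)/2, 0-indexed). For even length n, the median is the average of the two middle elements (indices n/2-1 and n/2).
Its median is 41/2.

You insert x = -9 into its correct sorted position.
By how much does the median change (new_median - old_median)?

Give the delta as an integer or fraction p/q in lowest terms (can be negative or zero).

Answer: -1/2

Derivation:
Old median = 41/2
After inserting x = -9: new sorted = [-9, 3, 7, 10, 14, 20, 21, 25, 27, 30, 33]
New median = 20
Delta = 20 - 41/2 = -1/2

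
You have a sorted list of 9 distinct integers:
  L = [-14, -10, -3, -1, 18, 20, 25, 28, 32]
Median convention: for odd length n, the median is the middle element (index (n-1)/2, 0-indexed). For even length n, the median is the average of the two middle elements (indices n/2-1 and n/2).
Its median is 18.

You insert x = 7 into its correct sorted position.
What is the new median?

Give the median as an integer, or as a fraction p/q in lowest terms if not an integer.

Old list (sorted, length 9): [-14, -10, -3, -1, 18, 20, 25, 28, 32]
Old median = 18
Insert x = 7
Old length odd (9). Middle was index 4 = 18.
New length even (10). New median = avg of two middle elements.
x = 7: 4 elements are < x, 5 elements are > x.
New sorted list: [-14, -10, -3, -1, 7, 18, 20, 25, 28, 32]
New median = 25/2

Answer: 25/2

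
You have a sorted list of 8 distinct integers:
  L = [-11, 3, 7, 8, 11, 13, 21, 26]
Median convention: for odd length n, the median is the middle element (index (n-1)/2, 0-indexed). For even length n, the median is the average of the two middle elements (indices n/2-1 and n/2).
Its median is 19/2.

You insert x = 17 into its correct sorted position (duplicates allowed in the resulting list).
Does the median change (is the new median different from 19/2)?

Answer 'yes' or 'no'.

Old median = 19/2
Insert x = 17
New median = 11
Changed? yes

Answer: yes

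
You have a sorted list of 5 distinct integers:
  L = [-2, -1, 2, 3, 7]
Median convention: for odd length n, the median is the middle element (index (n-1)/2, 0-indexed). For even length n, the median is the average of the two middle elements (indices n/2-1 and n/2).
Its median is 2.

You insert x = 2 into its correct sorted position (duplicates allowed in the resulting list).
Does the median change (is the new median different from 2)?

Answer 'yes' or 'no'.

Old median = 2
Insert x = 2
New median = 2
Changed? no

Answer: no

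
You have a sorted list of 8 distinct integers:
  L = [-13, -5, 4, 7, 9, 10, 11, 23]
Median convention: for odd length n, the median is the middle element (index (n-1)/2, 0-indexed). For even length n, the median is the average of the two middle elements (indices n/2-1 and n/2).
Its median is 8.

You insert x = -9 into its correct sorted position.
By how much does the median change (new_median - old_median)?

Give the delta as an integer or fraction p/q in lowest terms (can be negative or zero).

Old median = 8
After inserting x = -9: new sorted = [-13, -9, -5, 4, 7, 9, 10, 11, 23]
New median = 7
Delta = 7 - 8 = -1

Answer: -1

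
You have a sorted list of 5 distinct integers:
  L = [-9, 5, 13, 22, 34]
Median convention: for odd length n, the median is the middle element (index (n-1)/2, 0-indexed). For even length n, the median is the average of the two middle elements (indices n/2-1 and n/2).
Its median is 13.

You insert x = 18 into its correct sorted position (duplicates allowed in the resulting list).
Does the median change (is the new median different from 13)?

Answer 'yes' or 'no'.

Answer: yes

Derivation:
Old median = 13
Insert x = 18
New median = 31/2
Changed? yes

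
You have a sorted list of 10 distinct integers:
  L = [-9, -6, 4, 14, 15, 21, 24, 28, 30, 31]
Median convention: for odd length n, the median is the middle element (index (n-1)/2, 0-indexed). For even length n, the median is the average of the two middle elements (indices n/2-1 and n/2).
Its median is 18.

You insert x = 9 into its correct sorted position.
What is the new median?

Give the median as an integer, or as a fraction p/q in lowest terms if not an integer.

Answer: 15

Derivation:
Old list (sorted, length 10): [-9, -6, 4, 14, 15, 21, 24, 28, 30, 31]
Old median = 18
Insert x = 9
Old length even (10). Middle pair: indices 4,5 = 15,21.
New length odd (11). New median = single middle element.
x = 9: 3 elements are < x, 7 elements are > x.
New sorted list: [-9, -6, 4, 9, 14, 15, 21, 24, 28, 30, 31]
New median = 15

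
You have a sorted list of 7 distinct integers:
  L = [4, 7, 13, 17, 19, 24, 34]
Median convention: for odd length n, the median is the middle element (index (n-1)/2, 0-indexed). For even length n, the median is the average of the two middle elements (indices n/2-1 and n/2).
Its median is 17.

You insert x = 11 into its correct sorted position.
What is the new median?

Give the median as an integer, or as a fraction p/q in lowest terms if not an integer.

Old list (sorted, length 7): [4, 7, 13, 17, 19, 24, 34]
Old median = 17
Insert x = 11
Old length odd (7). Middle was index 3 = 17.
New length even (8). New median = avg of two middle elements.
x = 11: 2 elements are < x, 5 elements are > x.
New sorted list: [4, 7, 11, 13, 17, 19, 24, 34]
New median = 15

Answer: 15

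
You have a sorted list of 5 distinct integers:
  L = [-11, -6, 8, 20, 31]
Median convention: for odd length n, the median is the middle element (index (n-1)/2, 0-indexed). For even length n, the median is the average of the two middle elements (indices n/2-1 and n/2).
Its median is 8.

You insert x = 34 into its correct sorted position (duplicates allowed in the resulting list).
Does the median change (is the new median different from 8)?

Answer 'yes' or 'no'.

Answer: yes

Derivation:
Old median = 8
Insert x = 34
New median = 14
Changed? yes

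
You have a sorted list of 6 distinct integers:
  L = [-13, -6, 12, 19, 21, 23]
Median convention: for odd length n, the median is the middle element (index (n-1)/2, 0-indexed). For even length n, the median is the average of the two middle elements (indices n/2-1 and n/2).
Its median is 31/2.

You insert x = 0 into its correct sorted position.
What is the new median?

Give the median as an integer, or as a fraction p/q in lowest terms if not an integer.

Answer: 12

Derivation:
Old list (sorted, length 6): [-13, -6, 12, 19, 21, 23]
Old median = 31/2
Insert x = 0
Old length even (6). Middle pair: indices 2,3 = 12,19.
New length odd (7). New median = single middle element.
x = 0: 2 elements are < x, 4 elements are > x.
New sorted list: [-13, -6, 0, 12, 19, 21, 23]
New median = 12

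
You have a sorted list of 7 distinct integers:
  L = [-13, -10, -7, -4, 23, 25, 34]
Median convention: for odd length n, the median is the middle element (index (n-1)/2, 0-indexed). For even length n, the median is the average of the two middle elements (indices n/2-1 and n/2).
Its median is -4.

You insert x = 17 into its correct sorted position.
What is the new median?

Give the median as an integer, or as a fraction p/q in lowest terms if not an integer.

Old list (sorted, length 7): [-13, -10, -7, -4, 23, 25, 34]
Old median = -4
Insert x = 17
Old length odd (7). Middle was index 3 = -4.
New length even (8). New median = avg of two middle elements.
x = 17: 4 elements are < x, 3 elements are > x.
New sorted list: [-13, -10, -7, -4, 17, 23, 25, 34]
New median = 13/2

Answer: 13/2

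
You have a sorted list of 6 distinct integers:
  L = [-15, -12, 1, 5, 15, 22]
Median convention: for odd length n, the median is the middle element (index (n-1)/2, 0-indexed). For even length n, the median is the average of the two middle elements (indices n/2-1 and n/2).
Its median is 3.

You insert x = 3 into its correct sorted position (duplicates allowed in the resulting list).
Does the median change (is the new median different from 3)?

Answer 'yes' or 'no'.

Old median = 3
Insert x = 3
New median = 3
Changed? no

Answer: no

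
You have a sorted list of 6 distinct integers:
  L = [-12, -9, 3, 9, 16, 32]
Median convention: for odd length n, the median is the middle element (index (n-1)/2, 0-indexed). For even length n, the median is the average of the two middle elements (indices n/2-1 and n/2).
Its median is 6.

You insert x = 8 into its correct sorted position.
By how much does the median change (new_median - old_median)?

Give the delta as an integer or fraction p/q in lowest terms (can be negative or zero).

Answer: 2

Derivation:
Old median = 6
After inserting x = 8: new sorted = [-12, -9, 3, 8, 9, 16, 32]
New median = 8
Delta = 8 - 6 = 2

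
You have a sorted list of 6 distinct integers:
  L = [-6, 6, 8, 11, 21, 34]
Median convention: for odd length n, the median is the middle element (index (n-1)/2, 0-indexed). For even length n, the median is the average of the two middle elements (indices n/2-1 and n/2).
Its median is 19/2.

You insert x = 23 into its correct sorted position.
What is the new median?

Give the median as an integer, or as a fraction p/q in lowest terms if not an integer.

Old list (sorted, length 6): [-6, 6, 8, 11, 21, 34]
Old median = 19/2
Insert x = 23
Old length even (6). Middle pair: indices 2,3 = 8,11.
New length odd (7). New median = single middle element.
x = 23: 5 elements are < x, 1 elements are > x.
New sorted list: [-6, 6, 8, 11, 21, 23, 34]
New median = 11

Answer: 11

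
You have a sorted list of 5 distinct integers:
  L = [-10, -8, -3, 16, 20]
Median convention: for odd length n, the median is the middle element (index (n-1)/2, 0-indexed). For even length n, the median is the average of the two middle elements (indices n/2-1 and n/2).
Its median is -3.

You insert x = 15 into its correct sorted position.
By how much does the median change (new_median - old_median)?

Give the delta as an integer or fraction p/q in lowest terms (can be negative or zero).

Old median = -3
After inserting x = 15: new sorted = [-10, -8, -3, 15, 16, 20]
New median = 6
Delta = 6 - -3 = 9

Answer: 9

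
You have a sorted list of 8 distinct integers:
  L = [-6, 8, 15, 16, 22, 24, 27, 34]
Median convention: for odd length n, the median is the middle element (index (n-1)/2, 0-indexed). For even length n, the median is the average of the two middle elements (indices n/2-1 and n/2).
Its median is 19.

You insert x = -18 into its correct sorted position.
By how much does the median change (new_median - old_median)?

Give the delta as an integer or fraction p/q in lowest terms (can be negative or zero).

Answer: -3

Derivation:
Old median = 19
After inserting x = -18: new sorted = [-18, -6, 8, 15, 16, 22, 24, 27, 34]
New median = 16
Delta = 16 - 19 = -3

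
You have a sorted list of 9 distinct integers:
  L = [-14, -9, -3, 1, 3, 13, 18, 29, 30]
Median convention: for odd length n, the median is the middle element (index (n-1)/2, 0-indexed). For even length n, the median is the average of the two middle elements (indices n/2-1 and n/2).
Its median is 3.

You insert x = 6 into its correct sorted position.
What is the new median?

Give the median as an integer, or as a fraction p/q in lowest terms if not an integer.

Old list (sorted, length 9): [-14, -9, -3, 1, 3, 13, 18, 29, 30]
Old median = 3
Insert x = 6
Old length odd (9). Middle was index 4 = 3.
New length even (10). New median = avg of two middle elements.
x = 6: 5 elements are < x, 4 elements are > x.
New sorted list: [-14, -9, -3, 1, 3, 6, 13, 18, 29, 30]
New median = 9/2

Answer: 9/2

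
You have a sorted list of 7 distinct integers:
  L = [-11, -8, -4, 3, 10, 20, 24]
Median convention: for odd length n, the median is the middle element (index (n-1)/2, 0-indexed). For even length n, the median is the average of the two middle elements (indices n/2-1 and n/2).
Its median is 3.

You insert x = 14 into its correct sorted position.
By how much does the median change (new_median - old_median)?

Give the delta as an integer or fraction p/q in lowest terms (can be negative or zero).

Answer: 7/2

Derivation:
Old median = 3
After inserting x = 14: new sorted = [-11, -8, -4, 3, 10, 14, 20, 24]
New median = 13/2
Delta = 13/2 - 3 = 7/2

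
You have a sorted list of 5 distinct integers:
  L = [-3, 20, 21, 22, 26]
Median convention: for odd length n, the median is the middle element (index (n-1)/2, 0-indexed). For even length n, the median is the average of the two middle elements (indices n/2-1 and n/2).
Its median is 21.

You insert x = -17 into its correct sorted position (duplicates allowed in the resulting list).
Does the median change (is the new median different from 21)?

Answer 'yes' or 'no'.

Answer: yes

Derivation:
Old median = 21
Insert x = -17
New median = 41/2
Changed? yes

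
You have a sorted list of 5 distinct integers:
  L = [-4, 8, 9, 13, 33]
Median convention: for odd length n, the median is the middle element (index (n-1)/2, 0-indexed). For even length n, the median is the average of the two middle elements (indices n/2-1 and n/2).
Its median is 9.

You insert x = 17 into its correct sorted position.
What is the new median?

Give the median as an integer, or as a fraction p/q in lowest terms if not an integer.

Answer: 11

Derivation:
Old list (sorted, length 5): [-4, 8, 9, 13, 33]
Old median = 9
Insert x = 17
Old length odd (5). Middle was index 2 = 9.
New length even (6). New median = avg of two middle elements.
x = 17: 4 elements are < x, 1 elements are > x.
New sorted list: [-4, 8, 9, 13, 17, 33]
New median = 11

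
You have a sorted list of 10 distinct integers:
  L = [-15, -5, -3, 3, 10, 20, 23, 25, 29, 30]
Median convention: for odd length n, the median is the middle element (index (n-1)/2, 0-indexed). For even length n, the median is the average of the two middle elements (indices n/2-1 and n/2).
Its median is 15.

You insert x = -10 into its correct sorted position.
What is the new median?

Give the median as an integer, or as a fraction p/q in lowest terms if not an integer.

Answer: 10

Derivation:
Old list (sorted, length 10): [-15, -5, -3, 3, 10, 20, 23, 25, 29, 30]
Old median = 15
Insert x = -10
Old length even (10). Middle pair: indices 4,5 = 10,20.
New length odd (11). New median = single middle element.
x = -10: 1 elements are < x, 9 elements are > x.
New sorted list: [-15, -10, -5, -3, 3, 10, 20, 23, 25, 29, 30]
New median = 10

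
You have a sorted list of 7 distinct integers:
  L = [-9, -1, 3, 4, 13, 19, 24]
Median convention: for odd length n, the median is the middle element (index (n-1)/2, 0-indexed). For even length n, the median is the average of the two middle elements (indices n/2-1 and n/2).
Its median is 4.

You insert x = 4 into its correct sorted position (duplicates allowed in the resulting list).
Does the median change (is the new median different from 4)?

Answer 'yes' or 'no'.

Answer: no

Derivation:
Old median = 4
Insert x = 4
New median = 4
Changed? no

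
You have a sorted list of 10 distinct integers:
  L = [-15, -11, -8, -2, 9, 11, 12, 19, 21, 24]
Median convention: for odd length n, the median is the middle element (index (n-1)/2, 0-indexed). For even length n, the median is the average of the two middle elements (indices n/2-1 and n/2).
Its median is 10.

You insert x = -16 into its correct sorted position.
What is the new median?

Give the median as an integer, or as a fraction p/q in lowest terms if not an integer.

Old list (sorted, length 10): [-15, -11, -8, -2, 9, 11, 12, 19, 21, 24]
Old median = 10
Insert x = -16
Old length even (10). Middle pair: indices 4,5 = 9,11.
New length odd (11). New median = single middle element.
x = -16: 0 elements are < x, 10 elements are > x.
New sorted list: [-16, -15, -11, -8, -2, 9, 11, 12, 19, 21, 24]
New median = 9

Answer: 9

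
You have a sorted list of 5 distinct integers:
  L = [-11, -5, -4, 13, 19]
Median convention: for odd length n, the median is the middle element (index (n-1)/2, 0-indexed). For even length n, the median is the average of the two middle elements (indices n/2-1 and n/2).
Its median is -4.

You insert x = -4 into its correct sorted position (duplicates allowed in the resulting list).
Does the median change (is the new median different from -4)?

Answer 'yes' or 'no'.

Old median = -4
Insert x = -4
New median = -4
Changed? no

Answer: no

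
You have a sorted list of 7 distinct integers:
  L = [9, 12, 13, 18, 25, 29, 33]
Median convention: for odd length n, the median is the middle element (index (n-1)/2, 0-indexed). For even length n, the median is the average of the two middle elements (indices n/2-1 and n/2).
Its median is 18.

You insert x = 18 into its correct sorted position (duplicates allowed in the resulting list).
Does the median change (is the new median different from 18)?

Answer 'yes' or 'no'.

Answer: no

Derivation:
Old median = 18
Insert x = 18
New median = 18
Changed? no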